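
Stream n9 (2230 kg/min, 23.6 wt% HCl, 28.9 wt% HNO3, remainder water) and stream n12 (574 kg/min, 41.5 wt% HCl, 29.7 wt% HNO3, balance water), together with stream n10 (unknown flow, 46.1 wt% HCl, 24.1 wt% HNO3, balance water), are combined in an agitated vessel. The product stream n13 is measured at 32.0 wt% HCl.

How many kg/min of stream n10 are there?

Let n10 be the unknown flow. Total out = 2804 + n10.
HCl balance: 764.49 + 0.461·n10 = 0.320·(2804 + n10)
(0.461 − 0.320)·n10 = 0.320×2804 − 764.49 = 132.79
n10 = 132.79 / 0.141 = 941.77 kg/min

941.8 kg/min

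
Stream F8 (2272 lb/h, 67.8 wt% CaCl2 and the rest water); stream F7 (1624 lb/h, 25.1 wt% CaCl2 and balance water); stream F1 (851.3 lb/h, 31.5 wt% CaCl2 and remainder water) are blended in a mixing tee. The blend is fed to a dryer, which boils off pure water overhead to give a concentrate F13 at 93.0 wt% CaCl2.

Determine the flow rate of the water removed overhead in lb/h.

CaCl2 entering = 2272×0.678 + 1624×0.251 + 851.3×0.315 = 2216.2 lb/h.
All CaCl2 reports to F13, so F13 = 2216.2/0.930 = 2383 lb/h.
Total feed = 4747.3 lb/h; overhead = 4747.3 − 2383 = 2364.3 lb/h.

2364 lb/h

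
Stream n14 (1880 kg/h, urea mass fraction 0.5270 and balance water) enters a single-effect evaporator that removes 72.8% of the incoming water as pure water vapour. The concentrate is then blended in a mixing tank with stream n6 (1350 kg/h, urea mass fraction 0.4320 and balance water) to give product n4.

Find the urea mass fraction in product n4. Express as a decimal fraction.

Vapour removed = 0.728×0.473×1880 = 647.37 kg/h; concentrate = 1232.6 kg/h.
urea reaching the mixer = 990.76 (from concentrate) + 1350×0.432 = 1574 kg/h.
Product flow = 1232.6 + 1350 = 2582.6 kg/h; urea fraction = 0.6094.

0.6094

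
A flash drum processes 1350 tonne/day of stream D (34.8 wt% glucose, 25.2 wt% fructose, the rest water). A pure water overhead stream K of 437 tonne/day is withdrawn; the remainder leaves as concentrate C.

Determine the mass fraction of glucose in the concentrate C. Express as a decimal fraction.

glucose is not removed: 1350×0.348 = 469.8 tonne/day of glucose enters C.
Concentrate = 1350 − 437 = 913 tonne/day.
Mass fraction = 469.8/913 = 0.515.

0.515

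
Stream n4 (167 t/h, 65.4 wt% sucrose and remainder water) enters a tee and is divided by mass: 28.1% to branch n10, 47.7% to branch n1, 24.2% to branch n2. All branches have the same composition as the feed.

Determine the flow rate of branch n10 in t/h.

46.93 t/h

Branch n10 flow = 0.281×167 = 46.927 t/h.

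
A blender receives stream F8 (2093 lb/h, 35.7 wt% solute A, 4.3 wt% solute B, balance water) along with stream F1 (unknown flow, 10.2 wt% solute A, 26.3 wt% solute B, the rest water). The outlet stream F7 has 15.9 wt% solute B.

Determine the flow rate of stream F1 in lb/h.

2334 lb/h

Let F1 be the unknown flow. Total out = 2093 + F1.
solute B balance: 89.999 + 0.263·F1 = 0.159·(2093 + F1)
(0.263 − 0.159)·F1 = 0.159×2093 − 89.999 = 242.79
F1 = 242.79 / 0.104 = 2334.5 lb/h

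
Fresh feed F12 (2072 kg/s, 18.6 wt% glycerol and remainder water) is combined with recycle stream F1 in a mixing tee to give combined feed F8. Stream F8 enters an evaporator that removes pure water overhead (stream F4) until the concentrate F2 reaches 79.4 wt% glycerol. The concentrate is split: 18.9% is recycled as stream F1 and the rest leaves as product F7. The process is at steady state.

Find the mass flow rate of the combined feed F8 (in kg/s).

2185 kg/s

Overall glycerol balance (none leaves overhead): glycerol in fresh feed = glycerol in product, i.e. 2072×0.186 = (1−0.189)·F2·0.794.
F2 = 385.39/(0.794×0.811) = 598.5 kg/s.
Recycle F1 = 0.189×598.5 = 113.12 kg/s.
Combined feed F8 = 2072 + 113.12 = 2185.1 kg/s.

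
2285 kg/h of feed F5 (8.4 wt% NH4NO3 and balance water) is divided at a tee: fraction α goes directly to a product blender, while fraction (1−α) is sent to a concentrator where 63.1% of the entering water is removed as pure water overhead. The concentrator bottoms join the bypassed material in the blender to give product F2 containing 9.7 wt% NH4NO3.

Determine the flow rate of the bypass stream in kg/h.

1755 kg/h

All 2285×0.084 = 191.94 kg/h of NH4NO3 reaches F2, so F2 = 191.94/0.097 = 1978.8 kg/h and vapour = 306.24 kg/h.
The evaporator receives (1−α)·2285 of feed at 0.916 water and removes 0.631 of that water:
0.631×0.916×(1−α)×2285 = 306.24
(1−α) = 306.24/1320.7 = 0.2319;  α = 0.7681.
Bypass flow = 0.7681×2285 = 1755.2 kg/h.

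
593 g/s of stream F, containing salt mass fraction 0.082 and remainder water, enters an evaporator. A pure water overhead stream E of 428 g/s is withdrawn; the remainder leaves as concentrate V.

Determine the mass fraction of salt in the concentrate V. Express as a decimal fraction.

0.295

salt is not removed: 593×0.082 = 48.626 g/s of salt enters V.
Concentrate = 593 − 428 = 165 g/s.
Mass fraction = 48.626/165 = 0.295.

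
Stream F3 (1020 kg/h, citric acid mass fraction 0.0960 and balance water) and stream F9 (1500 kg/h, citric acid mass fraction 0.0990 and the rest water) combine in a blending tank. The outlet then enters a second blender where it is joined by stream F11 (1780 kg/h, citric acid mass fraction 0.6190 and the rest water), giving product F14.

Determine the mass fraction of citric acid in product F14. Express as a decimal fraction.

Overall, product flow = 4300 kg/h.
citric acid in = 1020×0.096 + 1500×0.099 + 1780×0.619 = 1348.2 kg/h.
citric acid fraction in F14 = 0.3135.

0.3135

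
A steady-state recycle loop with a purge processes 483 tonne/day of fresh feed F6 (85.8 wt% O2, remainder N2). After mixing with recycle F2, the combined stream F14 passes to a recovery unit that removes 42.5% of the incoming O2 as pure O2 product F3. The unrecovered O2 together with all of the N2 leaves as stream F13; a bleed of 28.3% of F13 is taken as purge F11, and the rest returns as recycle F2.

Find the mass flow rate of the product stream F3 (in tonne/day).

O2 in F14: m_A = 483×0.858 + (1−0.283)·(1−0.425)·m_A, so m_A = 414.41/0.5877 = 705.12 tonne/day.
Product F3 = 0.425×705.12 = 299.67 tonne/day.

299.7 tonne/day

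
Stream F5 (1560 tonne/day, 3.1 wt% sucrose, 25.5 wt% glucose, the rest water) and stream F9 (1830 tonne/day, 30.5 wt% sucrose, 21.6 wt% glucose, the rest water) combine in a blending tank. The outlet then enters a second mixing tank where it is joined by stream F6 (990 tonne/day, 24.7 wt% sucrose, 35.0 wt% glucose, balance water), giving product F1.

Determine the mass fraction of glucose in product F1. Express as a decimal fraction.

0.260

Overall, product flow = 4380 tonne/day.
glucose in = 1560×0.255 + 1830×0.216 + 990×0.350 = 1139.6 tonne/day.
glucose fraction in F1 = 0.260.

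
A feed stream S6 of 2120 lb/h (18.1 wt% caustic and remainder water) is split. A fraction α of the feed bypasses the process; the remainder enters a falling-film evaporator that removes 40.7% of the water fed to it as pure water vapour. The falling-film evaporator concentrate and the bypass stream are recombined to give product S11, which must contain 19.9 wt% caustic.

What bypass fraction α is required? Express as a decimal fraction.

All 2120×0.181 = 383.72 lb/h of caustic reaches S11, so S11 = 383.72/0.199 = 1928.2 lb/h and vapour = 191.76 lb/h.
The evaporator receives (1−α)·2120 of feed at 0.819 water and removes 0.407 of that water:
0.407×0.819×(1−α)×2120 = 191.76
(1−α) = 191.76/706.67 = 0.2714;  α = 0.7286.

0.729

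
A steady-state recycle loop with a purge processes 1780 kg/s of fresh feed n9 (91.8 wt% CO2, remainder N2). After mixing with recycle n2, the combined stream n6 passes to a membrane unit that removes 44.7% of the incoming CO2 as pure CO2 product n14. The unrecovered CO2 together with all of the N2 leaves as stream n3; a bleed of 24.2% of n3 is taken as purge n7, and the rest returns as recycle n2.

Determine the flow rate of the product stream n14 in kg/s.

1258 kg/s

CO2 in n6: m_A = 1780×0.918 + (1−0.242)·(1−0.447)·m_A, so m_A = 1634/0.5808 = 2813.3 kg/s.
Product n14 = 0.447×2813.3 = 1257.5 kg/s.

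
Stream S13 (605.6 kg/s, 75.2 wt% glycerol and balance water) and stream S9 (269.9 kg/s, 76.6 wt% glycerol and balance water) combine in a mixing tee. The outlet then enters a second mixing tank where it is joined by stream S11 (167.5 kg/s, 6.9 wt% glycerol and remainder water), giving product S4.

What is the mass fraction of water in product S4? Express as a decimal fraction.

Overall, product flow = 1043 kg/s.
water in = 605.6×0.248 + 269.9×0.234 + 167.5×0.931 = 369.29 kg/s.
water fraction in S4 = 0.3541.

0.3541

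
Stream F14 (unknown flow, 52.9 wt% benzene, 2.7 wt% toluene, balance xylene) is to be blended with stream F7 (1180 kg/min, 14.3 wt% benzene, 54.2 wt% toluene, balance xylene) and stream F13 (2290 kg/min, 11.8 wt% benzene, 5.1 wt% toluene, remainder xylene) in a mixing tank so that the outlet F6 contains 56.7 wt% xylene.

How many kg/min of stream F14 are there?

2498 kg/min

Let F14 be the unknown flow. Total out = 3470 + F14.
xylene balance: 2274.7 + 0.444·F14 = 0.567·(3470 + F14)
(0.444 − 0.567)·F14 = 0.567×3470 − 2274.7 = -307.2
F14 = -307.2 / -0.123 = 2497.6 kg/min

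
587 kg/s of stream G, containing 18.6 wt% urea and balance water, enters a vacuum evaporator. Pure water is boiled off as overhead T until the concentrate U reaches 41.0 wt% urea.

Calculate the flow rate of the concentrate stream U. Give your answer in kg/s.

urea is conserved: 587×0.186 = 109.18 kg/s all reports to the concentrate.
Concentrate = 109.18/(target fraction) = 266.3 kg/s.

266.3 kg/s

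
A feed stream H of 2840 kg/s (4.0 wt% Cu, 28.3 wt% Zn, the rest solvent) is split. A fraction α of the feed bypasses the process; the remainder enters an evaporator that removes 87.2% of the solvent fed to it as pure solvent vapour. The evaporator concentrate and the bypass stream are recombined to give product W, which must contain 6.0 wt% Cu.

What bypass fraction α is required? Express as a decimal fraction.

0.435

All 2840×0.040 = 113.6 kg/s of Cu reaches W, so W = 113.6/0.060 = 1893.3 kg/s and vapour = 946.67 kg/s.
The evaporator receives (1−α)·2840 of feed at 0.677 solvent and removes 0.872 of that solvent:
0.872×0.677×(1−α)×2840 = 946.67
(1−α) = 946.67/1676.6 = 0.5646;  α = 0.4354.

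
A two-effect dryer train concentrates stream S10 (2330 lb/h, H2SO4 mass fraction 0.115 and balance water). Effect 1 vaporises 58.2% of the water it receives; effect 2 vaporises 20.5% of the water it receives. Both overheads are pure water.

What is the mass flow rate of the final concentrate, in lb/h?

953.2 lb/h

water in feed = 2330×0.885 = 2062.1 lb/h.
After stage 1: water left = (1−0.582)×2062.1 = 861.94; stream total = 1129.9 lb/h.
After stage 2: water left = (1−0.205)×861.94 = 685.24; final concentrate = 953.19 lb/h.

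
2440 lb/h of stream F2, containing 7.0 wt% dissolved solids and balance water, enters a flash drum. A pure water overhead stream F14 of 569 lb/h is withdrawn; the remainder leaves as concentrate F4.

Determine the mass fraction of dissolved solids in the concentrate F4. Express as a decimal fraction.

0.091

dissolved solids is not removed: 2440×0.070 = 170.8 lb/h of dissolved solids enters F4.
Concentrate = 2440 − 569 = 1871 lb/h.
Mass fraction = 170.8/1871 = 0.091.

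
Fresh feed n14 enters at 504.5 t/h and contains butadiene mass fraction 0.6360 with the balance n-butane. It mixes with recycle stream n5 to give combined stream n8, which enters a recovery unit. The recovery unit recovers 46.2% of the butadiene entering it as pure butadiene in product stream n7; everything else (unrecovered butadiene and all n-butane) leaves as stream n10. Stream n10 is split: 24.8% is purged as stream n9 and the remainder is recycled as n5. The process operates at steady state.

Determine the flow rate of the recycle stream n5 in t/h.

n-butane enters only via n14 and leaves only via the purge: 504.5×0.364 = 0.248×(n-butane in n10), and the recovery unit passes all n-butane, so n-butane in n8 = n-butane in n10 = 740.48 t/h.
butadiene in n8: m_A = 504.5×0.636 + (1−0.248)·(1−0.462)·m_A, so m_A = 320.86/0.5954 = 538.88 t/h.
n10 = (1−0.462)×538.88 + 740.48 = 1030.4 t/h.
Recycle n5 = (1−0.248)×1030.4 = 774.86 t/h.

774.9 t/h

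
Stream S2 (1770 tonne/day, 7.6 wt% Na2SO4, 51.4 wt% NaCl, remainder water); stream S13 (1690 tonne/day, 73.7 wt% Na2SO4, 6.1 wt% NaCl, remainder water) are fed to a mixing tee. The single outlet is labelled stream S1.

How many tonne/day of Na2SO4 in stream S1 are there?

1380 tonne/day

Na2SO4 out = Na2SO4 in = 1770×0.076 + 1690×0.737 = 1380 tonne/day.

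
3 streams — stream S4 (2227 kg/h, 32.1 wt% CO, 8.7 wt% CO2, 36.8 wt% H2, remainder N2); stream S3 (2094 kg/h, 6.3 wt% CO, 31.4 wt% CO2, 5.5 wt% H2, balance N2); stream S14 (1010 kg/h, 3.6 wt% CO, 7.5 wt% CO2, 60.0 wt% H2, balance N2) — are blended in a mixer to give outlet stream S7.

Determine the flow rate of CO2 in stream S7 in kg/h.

927 kg/h

CO2 out = CO2 in = 2227×0.087 + 2094×0.314 + 1010×0.075 = 927.01 kg/h.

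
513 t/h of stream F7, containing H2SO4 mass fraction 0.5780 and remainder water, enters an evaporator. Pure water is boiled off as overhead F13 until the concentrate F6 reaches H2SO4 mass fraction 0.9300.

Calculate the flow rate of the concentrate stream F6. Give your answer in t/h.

318.8 t/h

H2SO4 is conserved: 513×0.578 = 296.51 t/h all reports to the concentrate.
Concentrate = 296.51/(target fraction) = 318.83 t/h.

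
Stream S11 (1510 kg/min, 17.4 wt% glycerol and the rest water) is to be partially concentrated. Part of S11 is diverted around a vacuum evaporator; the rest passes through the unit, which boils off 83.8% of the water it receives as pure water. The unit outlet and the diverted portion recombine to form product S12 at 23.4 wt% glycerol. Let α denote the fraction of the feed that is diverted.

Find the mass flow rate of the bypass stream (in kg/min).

All 1510×0.174 = 262.74 kg/min of glycerol reaches S12, so S12 = 262.74/0.234 = 1122.8 kg/min and vapour = 387.18 kg/min.
The evaporator receives (1−α)·1510 of feed at 0.826 water and removes 0.838 of that water:
0.838×0.826×(1−α)×1510 = 387.18
(1−α) = 387.18/1045.2 = 0.3704;  α = 0.6296.
Bypass flow = 0.6296×1510 = 950.64 kg/min.

950.6 kg/min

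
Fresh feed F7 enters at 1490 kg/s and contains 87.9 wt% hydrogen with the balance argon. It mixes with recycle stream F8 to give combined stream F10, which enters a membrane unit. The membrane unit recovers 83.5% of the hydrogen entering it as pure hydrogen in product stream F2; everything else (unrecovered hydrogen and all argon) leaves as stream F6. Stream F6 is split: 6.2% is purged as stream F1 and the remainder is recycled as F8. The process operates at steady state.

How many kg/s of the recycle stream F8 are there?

argon enters only via F7 and leaves only via the purge: 1490×0.121 = 0.062×(argon in F6), and the membrane unit passes all argon, so argon in F10 = argon in F6 = 2907.9 kg/s.
hydrogen in F10: m_A = 1490×0.879 + (1−0.062)·(1−0.835)·m_A, so m_A = 1309.7/0.8452 = 1549.5 kg/s.
F6 = (1−0.835)×1549.5 + 2907.9 = 3163.6 kg/s.
Recycle F8 = (1−0.062)×3163.6 = 2967.4 kg/s.

2967 kg/s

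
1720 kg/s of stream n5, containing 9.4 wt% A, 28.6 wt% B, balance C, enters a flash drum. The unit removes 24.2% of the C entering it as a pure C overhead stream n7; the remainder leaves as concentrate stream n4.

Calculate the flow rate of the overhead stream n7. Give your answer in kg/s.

C entering = 1720×0.620 = 1066.4 kg/s; overhead removed = 0.242×1066.4 = 258.07 kg/s.

258.1 kg/s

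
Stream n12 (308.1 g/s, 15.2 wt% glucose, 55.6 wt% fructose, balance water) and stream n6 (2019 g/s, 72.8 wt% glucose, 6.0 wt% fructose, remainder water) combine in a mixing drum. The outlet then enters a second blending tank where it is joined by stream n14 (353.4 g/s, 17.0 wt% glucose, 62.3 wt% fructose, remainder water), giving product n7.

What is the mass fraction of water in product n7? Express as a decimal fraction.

0.2205

Overall, product flow = 2680.5 g/s.
water in = 308.1×0.292 + 2019×0.212 + 353.4×0.207 = 591.15 g/s.
water fraction in n7 = 0.2205.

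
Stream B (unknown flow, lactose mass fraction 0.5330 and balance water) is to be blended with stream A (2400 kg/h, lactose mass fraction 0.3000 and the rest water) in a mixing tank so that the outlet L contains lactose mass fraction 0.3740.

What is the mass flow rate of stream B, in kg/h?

1117 kg/h

Let B be the unknown flow. Total out = 2400 + B.
lactose balance: 720 + 0.533·B = 0.374·(2400 + B)
(0.533 − 0.374)·B = 0.374×2400 − 720 = 177.6
B = 177.6 / 0.159 = 1117 kg/h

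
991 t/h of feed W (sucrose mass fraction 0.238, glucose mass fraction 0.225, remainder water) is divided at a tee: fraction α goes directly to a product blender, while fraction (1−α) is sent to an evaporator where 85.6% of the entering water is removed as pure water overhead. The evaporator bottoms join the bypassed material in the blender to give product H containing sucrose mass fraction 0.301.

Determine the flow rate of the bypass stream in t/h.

539.8 t/h

All 991×0.238 = 235.86 t/h of sucrose reaches H, so H = 235.86/0.301 = 783.58 t/h and vapour = 207.42 t/h.
The evaporator receives (1−α)·991 of feed at 0.537 water and removes 0.856 of that water:
0.856×0.537×(1−α)×991 = 207.42
(1−α) = 207.42/455.53 = 0.4553;  α = 0.5447.
Bypass flow = 0.5447×991 = 539.77 t/h.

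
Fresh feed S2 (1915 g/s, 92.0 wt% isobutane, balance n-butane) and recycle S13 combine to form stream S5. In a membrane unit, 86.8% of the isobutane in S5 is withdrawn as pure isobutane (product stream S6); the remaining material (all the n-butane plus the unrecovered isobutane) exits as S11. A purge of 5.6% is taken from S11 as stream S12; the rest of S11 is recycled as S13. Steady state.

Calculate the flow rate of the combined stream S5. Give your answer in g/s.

4748 g/s

n-butane enters only via S2 and leaves only via the purge: 1915×0.080 = 0.056×(n-butane in S11), and the membrane unit passes all n-butane, so n-butane in S5 = n-butane in S11 = 2735.7 g/s.
isobutane in S5: m_A = 1915×0.920 + (1−0.056)·(1−0.868)·m_A, so m_A = 1761.8/0.8754 = 2012.6 g/s.
S5 = 2012.6 + 2735.7 = 4748.3 g/s.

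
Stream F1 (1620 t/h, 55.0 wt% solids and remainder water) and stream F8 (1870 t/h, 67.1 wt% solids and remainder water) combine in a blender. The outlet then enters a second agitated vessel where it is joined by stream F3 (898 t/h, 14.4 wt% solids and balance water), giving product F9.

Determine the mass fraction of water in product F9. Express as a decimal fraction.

0.4815

Overall, product flow = 4388 t/h.
water in = 1620×0.450 + 1870×0.329 + 898×0.856 = 2112.9 t/h.
water fraction in F9 = 0.4815.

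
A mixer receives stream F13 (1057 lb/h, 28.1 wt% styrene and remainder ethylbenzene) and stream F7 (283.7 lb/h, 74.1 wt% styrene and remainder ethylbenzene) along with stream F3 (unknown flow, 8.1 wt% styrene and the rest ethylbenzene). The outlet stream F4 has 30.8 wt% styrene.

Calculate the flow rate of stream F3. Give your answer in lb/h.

415.4 lb/h

Let F3 be the unknown flow. Total out = 1340.7 + F3.
styrene balance: 507.24 + 0.081·F3 = 0.308·(1340.7 + F3)
(0.081 − 0.308)·F3 = 0.308×1340.7 − 507.24 = -94.303
F3 = -94.303 / -0.227 = 415.43 lb/h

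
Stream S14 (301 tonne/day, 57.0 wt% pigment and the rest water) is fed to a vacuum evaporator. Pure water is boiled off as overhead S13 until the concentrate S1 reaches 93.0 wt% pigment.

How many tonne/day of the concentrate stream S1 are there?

184.5 tonne/day

pigment is conserved: 301×0.570 = 171.57 tonne/day all reports to the concentrate.
Concentrate = 171.57/(target fraction) = 184.48 tonne/day.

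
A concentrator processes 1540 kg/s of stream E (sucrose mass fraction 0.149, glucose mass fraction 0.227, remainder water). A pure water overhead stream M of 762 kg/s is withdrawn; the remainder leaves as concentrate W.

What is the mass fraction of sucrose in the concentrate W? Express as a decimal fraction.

sucrose is not removed: 1540×0.149 = 229.46 kg/s of sucrose enters W.
Concentrate = 1540 − 762 = 778 kg/s.
Mass fraction = 229.46/778 = 0.295.

0.295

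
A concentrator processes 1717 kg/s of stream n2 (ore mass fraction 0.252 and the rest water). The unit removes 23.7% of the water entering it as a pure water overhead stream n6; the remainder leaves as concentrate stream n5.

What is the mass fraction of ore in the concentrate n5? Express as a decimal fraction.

0.306

ore is not removed: 1717×0.252 = 432.68 kg/s of ore enters n5.
water entering = 1717×0.748 = 1284.3 kg/s; overhead removed = 0.237×1284.3 = 304.38 kg/s.
Concentrate = 1717 − 304.38 = 1412.6 kg/s.
Mass fraction = 432.68/1412.6 = 0.306.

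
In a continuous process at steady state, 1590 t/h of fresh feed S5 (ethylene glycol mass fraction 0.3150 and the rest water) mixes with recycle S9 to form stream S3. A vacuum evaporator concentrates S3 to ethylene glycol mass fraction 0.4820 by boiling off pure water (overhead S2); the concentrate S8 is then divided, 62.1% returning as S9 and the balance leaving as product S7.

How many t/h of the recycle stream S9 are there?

Overall ethylene glycol balance (none leaves overhead): ethylene glycol in fresh feed = ethylene glycol in product, i.e. 1590×0.315 = (1−0.621)·S8·0.482.
S8 = 500.85/(0.482×0.379) = 2741.7 t/h.
Recycle S9 = 0.621×2741.7 = 1702.6 t/h.

1703 t/h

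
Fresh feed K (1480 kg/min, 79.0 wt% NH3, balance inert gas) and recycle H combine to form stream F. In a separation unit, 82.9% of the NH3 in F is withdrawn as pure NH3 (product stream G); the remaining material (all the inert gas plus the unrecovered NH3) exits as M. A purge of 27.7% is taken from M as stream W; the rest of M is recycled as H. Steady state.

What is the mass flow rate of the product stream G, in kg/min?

1106 kg/min

NH3 in F: m_A = 1480×0.790 + (1−0.277)·(1−0.829)·m_A, so m_A = 1169.2/0.8764 = 1334.1 kg/min.
Product G = 0.829×1334.1 = 1106 kg/min.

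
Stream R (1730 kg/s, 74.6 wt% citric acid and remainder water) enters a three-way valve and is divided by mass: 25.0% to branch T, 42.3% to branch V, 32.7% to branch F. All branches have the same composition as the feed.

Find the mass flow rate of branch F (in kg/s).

565.7 kg/s

Branch F flow = 0.327×1730 = 565.71 kg/s.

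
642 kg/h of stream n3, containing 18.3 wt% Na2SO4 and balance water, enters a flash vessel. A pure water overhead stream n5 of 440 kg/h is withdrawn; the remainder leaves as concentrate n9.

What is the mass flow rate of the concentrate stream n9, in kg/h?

202 kg/h

Concentrate = 642 − 440 = 202 kg/h.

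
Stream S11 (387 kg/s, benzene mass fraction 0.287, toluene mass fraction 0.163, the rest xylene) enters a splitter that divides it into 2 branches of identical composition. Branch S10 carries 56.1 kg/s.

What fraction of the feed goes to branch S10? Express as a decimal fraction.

0.145

Fraction to S10 = 56.1/387 = 0.1450.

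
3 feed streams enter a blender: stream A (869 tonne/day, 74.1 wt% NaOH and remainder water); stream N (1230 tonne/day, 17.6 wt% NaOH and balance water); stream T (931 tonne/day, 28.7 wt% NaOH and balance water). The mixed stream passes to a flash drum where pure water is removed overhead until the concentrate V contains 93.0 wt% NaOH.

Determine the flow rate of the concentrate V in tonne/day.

1212 tonne/day

NaOH entering = 869×0.741 + 1230×0.176 + 931×0.287 = 1127.6 tonne/day.
All NaOH reports to V, so V = 1127.6/0.930 = 1212.5 tonne/day.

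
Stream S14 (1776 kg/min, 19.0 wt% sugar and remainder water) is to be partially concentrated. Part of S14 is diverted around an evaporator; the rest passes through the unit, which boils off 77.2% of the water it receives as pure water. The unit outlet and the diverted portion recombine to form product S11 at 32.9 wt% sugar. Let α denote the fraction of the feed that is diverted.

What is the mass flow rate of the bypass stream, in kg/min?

576.1 kg/min

All 1776×0.190 = 337.44 kg/min of sugar reaches S11, so S11 = 337.44/0.329 = 1025.7 kg/min and vapour = 750.35 kg/min.
The evaporator receives (1−α)·1776 of feed at 0.810 water and removes 0.772 of that water:
0.772×0.810×(1−α)×1776 = 750.35
(1−α) = 750.35/1110.6 = 0.6756;  α = 0.3244.
Bypass flow = 0.3244×1776 = 576.06 kg/min.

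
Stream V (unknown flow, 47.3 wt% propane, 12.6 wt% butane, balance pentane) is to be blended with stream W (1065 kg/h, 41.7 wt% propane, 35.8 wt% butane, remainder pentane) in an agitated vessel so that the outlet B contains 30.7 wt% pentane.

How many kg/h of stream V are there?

929 kg/h

Let V be the unknown flow. Total out = 1065 + V.
pentane balance: 239.62 + 0.401·V = 0.307·(1065 + V)
(0.401 − 0.307)·V = 0.307×1065 − 239.62 = 87.33
V = 87.33 / 0.094 = 929.04 kg/h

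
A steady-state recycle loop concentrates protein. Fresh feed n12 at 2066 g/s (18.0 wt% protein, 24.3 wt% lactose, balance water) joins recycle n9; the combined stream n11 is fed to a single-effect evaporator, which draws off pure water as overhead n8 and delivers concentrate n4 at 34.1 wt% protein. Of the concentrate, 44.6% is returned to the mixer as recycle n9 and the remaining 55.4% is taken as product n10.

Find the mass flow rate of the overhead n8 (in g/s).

Overall protein balance (none leaves overhead): protein in fresh feed = protein in product, i.e. 2066×0.180 = (1−0.446)·n4·0.341.
n4 = 371.88/(0.341×0.554) = 1968.5 g/s.
Recycle n9 = 0.446×1968.5 = 877.96 g/s.
Combined feed n11 = 2066 + 877.96 = 2944 g/s.
Overhead n8 = n11 − n4 = 2944 − 1968.5 = 975.44 g/s.

975.4 g/s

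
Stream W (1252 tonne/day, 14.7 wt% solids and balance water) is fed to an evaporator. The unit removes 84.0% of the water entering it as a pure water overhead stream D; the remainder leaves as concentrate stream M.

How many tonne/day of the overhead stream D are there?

water entering = 1252×0.853 = 1068 tonne/day; overhead removed = 0.840×1068 = 897.08 tonne/day.

897.1 tonne/day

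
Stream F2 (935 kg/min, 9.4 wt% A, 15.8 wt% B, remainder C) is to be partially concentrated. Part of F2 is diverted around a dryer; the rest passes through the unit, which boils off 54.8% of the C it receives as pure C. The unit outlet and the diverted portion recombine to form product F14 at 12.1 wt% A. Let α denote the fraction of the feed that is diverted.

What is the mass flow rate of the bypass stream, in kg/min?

426 kg/min

All 935×0.094 = 87.89 kg/min of A reaches F14, so F14 = 87.89/0.121 = 726.36 kg/min and vapour = 208.64 kg/min.
The evaporator receives (1−α)·935 of feed at 0.748 C and removes 0.548 of that C:
0.548×0.748×(1−α)×935 = 208.64
(1−α) = 208.64/383.26 = 0.5444;  α = 0.4556.
Bypass flow = 0.4556×935 = 426.01 kg/min.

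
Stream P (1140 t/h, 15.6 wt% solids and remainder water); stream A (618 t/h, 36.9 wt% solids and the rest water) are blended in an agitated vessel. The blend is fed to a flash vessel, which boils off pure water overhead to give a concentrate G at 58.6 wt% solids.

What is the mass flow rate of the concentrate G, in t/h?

solids entering = 1140×0.156 + 618×0.369 = 405.88 t/h.
All solids reports to G, so G = 405.88/0.586 = 692.63 t/h.

692.6 t/h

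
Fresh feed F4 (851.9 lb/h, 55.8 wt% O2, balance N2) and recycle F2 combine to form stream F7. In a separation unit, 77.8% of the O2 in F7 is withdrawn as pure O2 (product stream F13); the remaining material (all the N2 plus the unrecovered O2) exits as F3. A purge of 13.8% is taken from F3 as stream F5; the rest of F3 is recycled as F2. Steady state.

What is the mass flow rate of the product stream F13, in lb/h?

O2 in F7: m_A = 851.9×0.558 + (1−0.138)·(1−0.778)·m_A, so m_A = 475.36/0.8086 = 587.85 lb/h.
Product F13 = 0.778×587.85 = 457.35 lb/h.

457.4 lb/h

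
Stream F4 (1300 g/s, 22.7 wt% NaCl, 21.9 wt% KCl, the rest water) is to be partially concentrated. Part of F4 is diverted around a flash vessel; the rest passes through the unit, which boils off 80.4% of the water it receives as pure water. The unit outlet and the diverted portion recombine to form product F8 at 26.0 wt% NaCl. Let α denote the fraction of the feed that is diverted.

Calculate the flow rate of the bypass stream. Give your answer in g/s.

All 1300×0.227 = 295.1 g/s of NaCl reaches F8, so F8 = 295.1/0.260 = 1135 g/s and vapour = 165 g/s.
The evaporator receives (1−α)·1300 of feed at 0.554 water and removes 0.804 of that water:
0.804×0.554×(1−α)×1300 = 165
(1−α) = 165/579.04 = 0.2850;  α = 0.7150.
Bypass flow = 0.7150×1300 = 929.56 g/s.

929.6 g/s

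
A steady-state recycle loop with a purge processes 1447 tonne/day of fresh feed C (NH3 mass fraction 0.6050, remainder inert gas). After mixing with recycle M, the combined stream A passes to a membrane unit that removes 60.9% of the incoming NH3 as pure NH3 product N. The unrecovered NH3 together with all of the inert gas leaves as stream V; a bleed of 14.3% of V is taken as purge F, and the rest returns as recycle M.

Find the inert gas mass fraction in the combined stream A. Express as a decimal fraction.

0.7522

inert gas enters only via C and leaves only via the purge: 1447×0.395 = 0.143×(inert gas in V), and the membrane unit passes all inert gas, so inert gas in A = inert gas in V = 3997 tonne/day.
NH3 in A: m_A = 1447×0.605 + (1−0.143)·(1−0.609)·m_A, so m_A = 875.43/0.6649 = 1316.6 tonne/day.
A = 1316.6 + 3997 = 5313.6 tonne/day.
inert gas fraction in A = 3997/5313.6 = 0.7522.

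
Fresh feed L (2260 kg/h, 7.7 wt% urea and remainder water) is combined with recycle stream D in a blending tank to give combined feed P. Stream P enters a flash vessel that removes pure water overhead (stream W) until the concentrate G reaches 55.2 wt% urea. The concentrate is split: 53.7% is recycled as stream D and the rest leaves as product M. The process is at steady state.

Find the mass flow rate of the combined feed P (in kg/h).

2626 kg/h

Overall urea balance (none leaves overhead): urea in fresh feed = urea in product, i.e. 2260×0.077 = (1−0.537)·G·0.552.
G = 174.02/(0.552×0.463) = 680.89 kg/h.
Recycle D = 0.537×680.89 = 365.64 kg/h.
Combined feed P = 2260 + 365.64 = 2625.6 kg/h.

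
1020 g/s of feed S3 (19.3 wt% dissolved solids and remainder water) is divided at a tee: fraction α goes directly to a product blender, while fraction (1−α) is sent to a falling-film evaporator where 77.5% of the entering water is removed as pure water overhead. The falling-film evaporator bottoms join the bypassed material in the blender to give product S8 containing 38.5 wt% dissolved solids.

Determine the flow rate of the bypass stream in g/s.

All 1020×0.193 = 196.86 g/s of dissolved solids reaches S8, so S8 = 196.86/0.385 = 511.32 g/s and vapour = 508.68 g/s.
The evaporator receives (1−α)·1020 of feed at 0.807 water and removes 0.775 of that water:
0.775×0.807×(1−α)×1020 = 508.68
(1−α) = 508.68/637.93 = 0.7974;  α = 0.2026.
Bypass flow = 0.2026×1020 = 206.67 g/s.

206.7 g/s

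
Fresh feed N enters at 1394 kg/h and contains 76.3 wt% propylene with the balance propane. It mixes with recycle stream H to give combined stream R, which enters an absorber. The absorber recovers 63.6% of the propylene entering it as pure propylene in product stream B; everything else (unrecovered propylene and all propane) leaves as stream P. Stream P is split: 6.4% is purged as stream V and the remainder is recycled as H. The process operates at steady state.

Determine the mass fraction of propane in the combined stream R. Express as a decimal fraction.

propane enters only via N and leaves only via the purge: 1394×0.237 = 0.064×(propane in P), and the absorber passes all propane, so propane in R = propane in P = 5162.2 kg/h.
propylene in R: m_A = 1394×0.763 + (1−0.064)·(1−0.636)·m_A, so m_A = 1063.6/0.6593 = 1613.3 kg/h.
R = 1613.3 + 5162.2 = 6775.4 kg/h.
propane fraction in R = 5162.2/6775.4 = 0.762.

0.762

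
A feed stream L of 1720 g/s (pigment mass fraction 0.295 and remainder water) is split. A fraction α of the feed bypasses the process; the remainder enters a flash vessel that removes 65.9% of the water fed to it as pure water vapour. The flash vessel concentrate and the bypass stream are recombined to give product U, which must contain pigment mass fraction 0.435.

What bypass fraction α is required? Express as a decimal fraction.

0.307

All 1720×0.295 = 507.4 g/s of pigment reaches U, so U = 507.4/0.435 = 1166.4 g/s and vapour = 553.56 g/s.
The evaporator receives (1−α)·1720 of feed at 0.705 water and removes 0.659 of that water:
0.659×0.705×(1−α)×1720 = 553.56
(1−α) = 553.56/799.1 = 0.6927;  α = 0.3073.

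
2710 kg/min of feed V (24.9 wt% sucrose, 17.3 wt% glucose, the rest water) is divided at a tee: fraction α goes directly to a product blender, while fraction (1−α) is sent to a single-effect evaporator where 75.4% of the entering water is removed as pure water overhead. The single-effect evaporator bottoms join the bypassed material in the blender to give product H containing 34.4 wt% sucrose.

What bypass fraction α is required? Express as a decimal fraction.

0.366

All 2710×0.249 = 674.79 kg/min of sucrose reaches H, so H = 674.79/0.344 = 1961.6 kg/min and vapour = 748.4 kg/min.
The evaporator receives (1−α)·2710 of feed at 0.578 water and removes 0.754 of that water:
0.754×0.578×(1−α)×2710 = 748.4
(1−α) = 748.4/1181.1 = 0.6337;  α = 0.3663.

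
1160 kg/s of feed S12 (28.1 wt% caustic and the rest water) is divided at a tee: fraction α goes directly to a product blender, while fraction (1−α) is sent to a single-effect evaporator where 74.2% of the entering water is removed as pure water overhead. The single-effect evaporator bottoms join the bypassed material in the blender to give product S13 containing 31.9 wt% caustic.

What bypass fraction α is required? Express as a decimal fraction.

0.777

All 1160×0.281 = 325.96 kg/s of caustic reaches S13, so S13 = 325.96/0.319 = 1021.8 kg/s and vapour = 138.18 kg/s.
The evaporator receives (1−α)·1160 of feed at 0.719 water and removes 0.742 of that water:
0.742×0.719×(1−α)×1160 = 138.18
(1−α) = 138.18/618.86 = 0.2233;  α = 0.7767.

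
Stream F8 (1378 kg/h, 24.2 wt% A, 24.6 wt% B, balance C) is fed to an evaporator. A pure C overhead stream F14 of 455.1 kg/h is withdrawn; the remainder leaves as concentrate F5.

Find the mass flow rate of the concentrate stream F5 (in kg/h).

922.9 kg/h

Concentrate = 1378 − 455.1 = 922.9 kg/h.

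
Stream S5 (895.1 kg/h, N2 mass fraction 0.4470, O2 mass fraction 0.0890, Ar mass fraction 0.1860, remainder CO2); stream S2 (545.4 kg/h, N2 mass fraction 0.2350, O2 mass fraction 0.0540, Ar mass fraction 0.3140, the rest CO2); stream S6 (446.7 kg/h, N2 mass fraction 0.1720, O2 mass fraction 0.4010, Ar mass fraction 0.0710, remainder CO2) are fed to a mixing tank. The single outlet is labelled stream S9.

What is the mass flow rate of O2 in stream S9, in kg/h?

288.2 kg/h

O2 out = O2 in = 895.1×0.089 + 545.4×0.054 + 446.7×0.401 = 288.24 kg/h.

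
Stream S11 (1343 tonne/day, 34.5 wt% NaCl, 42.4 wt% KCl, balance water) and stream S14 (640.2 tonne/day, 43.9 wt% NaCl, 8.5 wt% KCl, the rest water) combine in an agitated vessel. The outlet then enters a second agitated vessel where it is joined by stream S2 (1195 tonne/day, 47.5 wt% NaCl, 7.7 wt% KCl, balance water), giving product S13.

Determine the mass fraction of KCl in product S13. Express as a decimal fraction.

Overall, product flow = 3178.2 tonne/day.
KCl in = 1343×0.424 + 640.2×0.085 + 1195×0.077 = 715.86 tonne/day.
KCl fraction in S13 = 0.225.

0.225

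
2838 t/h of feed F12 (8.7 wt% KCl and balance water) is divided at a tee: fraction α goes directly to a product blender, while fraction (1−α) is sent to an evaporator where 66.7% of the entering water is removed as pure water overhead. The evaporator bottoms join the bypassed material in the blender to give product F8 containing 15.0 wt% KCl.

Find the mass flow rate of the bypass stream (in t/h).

880.7 t/h

All 2838×0.087 = 246.91 t/h of KCl reaches F8, so F8 = 246.91/0.150 = 1646 t/h and vapour = 1192 t/h.
The evaporator receives (1−α)·2838 of feed at 0.913 water and removes 0.667 of that water:
0.667×0.913×(1−α)×2838 = 1192
(1−α) = 1192/1728.3 = 0.6897;  α = 0.3103.
Bypass flow = 0.3103×2838 = 880.67 t/h.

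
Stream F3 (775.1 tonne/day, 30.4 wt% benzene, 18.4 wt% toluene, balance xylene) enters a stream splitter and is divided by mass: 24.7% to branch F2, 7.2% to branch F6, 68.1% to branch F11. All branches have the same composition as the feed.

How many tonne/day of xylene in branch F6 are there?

28.57 tonne/day

Branch F6 total = 0.072×775.1 = 55.807 tonne/day.
xylene in F6 = 0.512×55.807 = 28.573 tonne/day.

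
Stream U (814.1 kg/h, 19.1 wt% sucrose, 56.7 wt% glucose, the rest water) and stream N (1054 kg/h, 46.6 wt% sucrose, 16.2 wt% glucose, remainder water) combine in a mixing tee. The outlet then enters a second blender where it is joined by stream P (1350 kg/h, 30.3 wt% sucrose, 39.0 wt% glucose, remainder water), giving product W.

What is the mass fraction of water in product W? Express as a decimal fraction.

Overall, product flow = 3218.1 kg/h.
water in = 814.1×0.242 + 1054×0.372 + 1350×0.307 = 1003.6 kg/h.
water fraction in W = 0.3118.

0.3118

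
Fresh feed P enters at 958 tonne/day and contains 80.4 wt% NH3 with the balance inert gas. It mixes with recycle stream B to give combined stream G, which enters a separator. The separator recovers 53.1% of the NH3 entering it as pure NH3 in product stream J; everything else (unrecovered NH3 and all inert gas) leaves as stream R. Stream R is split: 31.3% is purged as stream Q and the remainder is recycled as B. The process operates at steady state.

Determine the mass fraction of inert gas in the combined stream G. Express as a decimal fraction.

inert gas enters only via P and leaves only via the purge: 958×0.196 = 0.313×(inert gas in R), and the separator passes all inert gas, so inert gas in G = inert gas in R = 599.9 tonne/day.
NH3 in G: m_A = 958×0.804 + (1−0.313)·(1−0.531)·m_A, so m_A = 770.23/0.6778 = 1136.4 tonne/day.
G = 1136.4 + 599.9 = 1736.3 tonne/day.
inert gas fraction in G = 599.9/1736.3 = 0.346.

0.346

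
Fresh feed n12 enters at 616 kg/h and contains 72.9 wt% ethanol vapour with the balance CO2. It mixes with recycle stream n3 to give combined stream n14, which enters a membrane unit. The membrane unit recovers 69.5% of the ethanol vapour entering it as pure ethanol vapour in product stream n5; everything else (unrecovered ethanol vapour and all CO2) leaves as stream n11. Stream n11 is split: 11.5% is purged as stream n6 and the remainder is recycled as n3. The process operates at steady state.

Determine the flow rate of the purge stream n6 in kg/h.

188.5 kg/h

CO2 enters only via n12 and leaves only via the purge: 616×0.271 = 0.115×(CO2 in n11), and the membrane unit passes all CO2, so CO2 in n14 = CO2 in n11 = 1451.6 kg/h.
ethanol vapour in n14: m_A = 616×0.729 + (1−0.115)·(1−0.695)·m_A, so m_A = 449.06/0.7301 = 615.09 kg/h.
n11 = (1−0.695)×615.09 + 1451.6 = 1639.2 kg/h.
Purge n6 = 0.115×1639.2 = 188.51 kg/h.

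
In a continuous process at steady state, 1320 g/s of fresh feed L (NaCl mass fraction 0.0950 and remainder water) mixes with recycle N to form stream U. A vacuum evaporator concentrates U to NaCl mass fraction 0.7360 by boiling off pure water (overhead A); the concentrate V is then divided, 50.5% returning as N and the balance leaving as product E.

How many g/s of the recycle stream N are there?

173.8 g/s

Overall NaCl balance (none leaves overhead): NaCl in fresh feed = NaCl in product, i.e. 1320×0.095 = (1−0.505)·V·0.736.
V = 125.4/(0.736×0.495) = 344.2 g/s.
Recycle N = 0.505×344.2 = 173.82 g/s.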